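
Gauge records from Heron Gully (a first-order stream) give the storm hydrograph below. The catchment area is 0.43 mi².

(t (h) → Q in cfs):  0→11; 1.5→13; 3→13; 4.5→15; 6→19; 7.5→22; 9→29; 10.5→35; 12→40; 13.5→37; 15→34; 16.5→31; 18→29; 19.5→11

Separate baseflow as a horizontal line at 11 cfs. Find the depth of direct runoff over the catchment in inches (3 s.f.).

d ≈ 1.00 in

Direct runoff: 0.0, 2.0, 2.0, 4.0, 8.0, 11.0, 18.0, 24.0, 29.0, 26.0, 23.0, 20.0, 18.0, 0.0 cfs; ΣQ_DR = 185.0 cfs.
V = ΣQ_DR · Δt = 185.0 × 5400 s = 9.990 × 10^5 ft³.
Over A = 0.43 mi², depth = V / A = 1.00 in.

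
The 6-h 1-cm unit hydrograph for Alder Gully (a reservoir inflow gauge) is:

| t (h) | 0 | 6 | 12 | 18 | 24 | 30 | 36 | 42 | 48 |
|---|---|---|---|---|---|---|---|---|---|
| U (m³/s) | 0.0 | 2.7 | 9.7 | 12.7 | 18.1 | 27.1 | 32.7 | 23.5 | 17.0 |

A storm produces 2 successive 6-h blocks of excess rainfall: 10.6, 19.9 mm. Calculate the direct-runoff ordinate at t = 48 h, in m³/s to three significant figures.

By discrete convolution, Q_j = Σ (P_i / 10 mm) · U_{j−i}.
At t = 48 h (j=8): Q = (10.6/10)·17.0 + (19.9/10)·23.5 = 64.8 m³/s.

Q ≈ 64.8 m³/s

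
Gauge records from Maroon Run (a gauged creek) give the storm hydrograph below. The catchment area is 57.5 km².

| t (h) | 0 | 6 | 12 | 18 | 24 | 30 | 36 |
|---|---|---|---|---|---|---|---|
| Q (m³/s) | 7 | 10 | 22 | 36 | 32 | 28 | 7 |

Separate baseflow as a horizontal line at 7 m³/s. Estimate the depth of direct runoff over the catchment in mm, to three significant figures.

d ≈ 34.9 mm

Direct runoff: 0.0, 3.0, 15.0, 29.0, 25.0, 21.0, 0.0 m³/s; ΣQ_DR = 93.00 m³/s.
V = ΣQ_DR · Δt = 93.00 × 21600 s = 2.009 × 10^6 m³.
Over A = 57.5 km², depth = V / A = 34.9 mm.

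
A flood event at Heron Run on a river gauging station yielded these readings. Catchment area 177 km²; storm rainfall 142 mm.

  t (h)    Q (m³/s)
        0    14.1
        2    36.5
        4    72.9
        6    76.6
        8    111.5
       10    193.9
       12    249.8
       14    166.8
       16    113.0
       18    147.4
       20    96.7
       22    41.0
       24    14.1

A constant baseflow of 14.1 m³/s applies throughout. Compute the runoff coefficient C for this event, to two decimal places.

ΣQ_DR = 1151 m³/s; V = ΣQ_DR·Δt = 8.287 × 10^6 m³.
Runoff depth d = V / A = 46.82 mm.
C = d / P = 46.82 / 142 = 0.33.

C ≈ 0.33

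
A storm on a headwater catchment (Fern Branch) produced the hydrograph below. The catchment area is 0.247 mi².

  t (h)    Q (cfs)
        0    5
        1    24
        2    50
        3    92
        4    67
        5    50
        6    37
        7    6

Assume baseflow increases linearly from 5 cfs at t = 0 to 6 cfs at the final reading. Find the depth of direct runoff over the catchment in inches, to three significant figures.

d ≈ 1.80 in

Direct runoff: 0.00, 18.86, 44.71, 86.57, 61.43, 44.29, 31.14, 0.00 cfs; ΣQ_DR = 287.0 cfs.
V = ΣQ_DR · Δt = 287.0 × 3600 s = 1.033 × 10^6 ft³.
Over A = 0.247 mi², depth = V / A = 1.80 in.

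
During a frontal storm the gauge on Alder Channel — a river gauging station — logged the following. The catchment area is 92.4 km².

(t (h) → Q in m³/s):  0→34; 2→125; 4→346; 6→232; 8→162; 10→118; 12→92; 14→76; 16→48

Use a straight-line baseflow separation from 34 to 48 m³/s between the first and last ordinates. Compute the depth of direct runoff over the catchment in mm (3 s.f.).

d ≈ 67.3 mm

Direct runoff: 0.00, 89.25, 308.50, 192.75, 121.00, 75.25, 47.50, 29.75, 0.00 m³/s; ΣQ_DR = 864.0 m³/s.
V = ΣQ_DR · Δt = 864.0 × 7200 s = 6.221 × 10^6 m³.
Over A = 92.4 km², depth = V / A = 67.3 mm.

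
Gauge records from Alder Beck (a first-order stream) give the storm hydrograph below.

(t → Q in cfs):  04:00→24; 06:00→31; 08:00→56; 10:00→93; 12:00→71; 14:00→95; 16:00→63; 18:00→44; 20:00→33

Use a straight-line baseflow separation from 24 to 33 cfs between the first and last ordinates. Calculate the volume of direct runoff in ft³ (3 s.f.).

V ≈ 1.83 × 10^6 ft³

Direct-runoff ordinates (Q − Q_b): 0.00, 5.88, 29.75, 65.62, 42.50, 65.38, 32.25, 12.12, 0.00 cfs.
ΣQ_DR = 253.5 cfs.
With Δt = 2 h = 7200 s, V = ΣQ_DR · Δt = 253.5 × 7200 = 1.83 × 10^6 ft³.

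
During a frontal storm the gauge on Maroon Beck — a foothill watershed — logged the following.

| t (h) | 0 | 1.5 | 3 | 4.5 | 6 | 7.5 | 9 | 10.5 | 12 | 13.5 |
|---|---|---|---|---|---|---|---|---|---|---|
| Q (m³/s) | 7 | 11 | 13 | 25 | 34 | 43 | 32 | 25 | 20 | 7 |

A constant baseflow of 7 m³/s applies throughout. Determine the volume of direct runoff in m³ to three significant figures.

Direct-runoff ordinates (Q − Q_b): 0.0, 4.0, 6.0, 18.0, 27.0, 36.0, 25.0, 18.0, 13.0, 0.0 m³/s.
ΣQ_DR = 147.0 m³/s.
With Δt = 1.5 h = 5400 s, V = ΣQ_DR · Δt = 147.0 × 5400 = 7.94 × 10^5 m³.

V ≈ 7.94 × 10^5 m³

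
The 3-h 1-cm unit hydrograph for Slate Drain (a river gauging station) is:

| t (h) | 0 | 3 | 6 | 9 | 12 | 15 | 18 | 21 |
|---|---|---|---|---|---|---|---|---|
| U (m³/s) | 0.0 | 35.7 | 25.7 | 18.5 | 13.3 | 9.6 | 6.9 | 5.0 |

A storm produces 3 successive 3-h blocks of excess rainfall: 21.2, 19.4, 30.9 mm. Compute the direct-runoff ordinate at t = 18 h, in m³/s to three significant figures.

By discrete convolution, Q_j = Σ (P_i / 10 mm) · U_{j−i}.
At t = 18 h (j=6): Q = (21.2/10)·6.9 + (19.4/10)·9.6 + (30.9/10)·13.3 = 74.3 m³/s.

Q ≈ 74.3 m³/s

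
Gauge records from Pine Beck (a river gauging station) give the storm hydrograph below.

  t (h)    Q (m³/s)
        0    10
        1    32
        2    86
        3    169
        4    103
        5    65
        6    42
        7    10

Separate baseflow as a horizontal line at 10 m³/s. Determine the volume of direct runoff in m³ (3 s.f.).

Direct-runoff ordinates (Q − Q_b): 0.0, 22.0, 76.0, 159.0, 93.0, 55.0, 32.0, 0.0 m³/s.
ΣQ_DR = 437.0 m³/s.
With Δt = 1 h = 3600 s, V = ΣQ_DR · Δt = 437.0 × 3600 = 1.57 × 10^6 m³.

V ≈ 1.57 × 10^6 m³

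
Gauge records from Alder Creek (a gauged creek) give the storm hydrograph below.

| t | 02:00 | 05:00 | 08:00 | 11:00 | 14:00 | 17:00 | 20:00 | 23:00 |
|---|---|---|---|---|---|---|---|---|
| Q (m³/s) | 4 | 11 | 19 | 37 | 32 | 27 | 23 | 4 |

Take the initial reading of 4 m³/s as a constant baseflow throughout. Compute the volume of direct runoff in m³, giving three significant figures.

Direct-runoff ordinates (Q − Q_b): 0.0, 7.0, 15.0, 33.0, 28.0, 23.0, 19.0, 0.0 m³/s.
ΣQ_DR = 125.0 m³/s.
With Δt = 3 h = 10800 s, V = ΣQ_DR · Δt = 125.0 × 10800 = 1.35 × 10^6 m³.

V ≈ 1.35 × 10^6 m³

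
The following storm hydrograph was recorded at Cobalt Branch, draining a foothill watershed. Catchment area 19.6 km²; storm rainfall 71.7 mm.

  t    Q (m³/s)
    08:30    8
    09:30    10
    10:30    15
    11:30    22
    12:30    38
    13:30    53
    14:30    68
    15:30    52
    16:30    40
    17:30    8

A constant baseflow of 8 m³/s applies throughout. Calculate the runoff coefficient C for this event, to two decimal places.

C ≈ 0.60

ΣQ_DR = 234.0 m³/s; V = ΣQ_DR·Δt = 8.424 × 10^5 m³.
Runoff depth d = V / A = 42.98 mm.
C = d / P = 42.98 / 71.7 = 0.60.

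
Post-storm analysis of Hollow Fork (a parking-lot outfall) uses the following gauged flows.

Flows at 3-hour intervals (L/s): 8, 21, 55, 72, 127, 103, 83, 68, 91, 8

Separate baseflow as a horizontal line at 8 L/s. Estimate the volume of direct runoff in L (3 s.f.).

Direct-runoff ordinates (Q − Q_b): 0.0, 13.0, 47.0, 64.0, 119.0, 95.0, 75.0, 60.0, 83.0, 0.0 L/s.
ΣQ_DR = 556.0 L/s.
With Δt = 3 h = 10800 s, V = ΣQ_DR · Δt = 556.0 × 10800 = 6.00 × 10^6 L.

V ≈ 6.00 × 10^6 L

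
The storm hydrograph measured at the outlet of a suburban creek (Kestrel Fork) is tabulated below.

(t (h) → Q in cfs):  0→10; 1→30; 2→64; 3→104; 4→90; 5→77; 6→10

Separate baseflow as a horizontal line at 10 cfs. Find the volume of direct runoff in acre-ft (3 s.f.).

V ≈ 26.0 acre-ft

Direct-runoff ordinates (Q − Q_b): 0.0, 20.0, 54.0, 94.0, 80.0, 67.0, 0.0 cfs.
ΣQ_DR = 315.0 cfs.
With Δt = 1 h = 3600 s, V = ΣQ_DR · Δt = 315.0 × 3600 = 1.13 × 10^6 ft³ = 26.0 acre-ft.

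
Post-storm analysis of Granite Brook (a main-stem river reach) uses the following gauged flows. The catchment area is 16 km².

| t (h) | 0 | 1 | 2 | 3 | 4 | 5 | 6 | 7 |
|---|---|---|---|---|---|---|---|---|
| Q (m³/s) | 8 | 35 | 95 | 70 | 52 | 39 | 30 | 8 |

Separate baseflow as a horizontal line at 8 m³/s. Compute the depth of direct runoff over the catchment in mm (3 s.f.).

Direct runoff: 0.0, 27.0, 87.0, 62.0, 44.0, 31.0, 22.0, 0.0 m³/s; ΣQ_DR = 273.0 m³/s.
V = ΣQ_DR · Δt = 273.0 × 3600 s = 9.828 × 10^5 m³.
Over A = 16 km², depth = V / A = 61.4 mm.

d ≈ 61.4 mm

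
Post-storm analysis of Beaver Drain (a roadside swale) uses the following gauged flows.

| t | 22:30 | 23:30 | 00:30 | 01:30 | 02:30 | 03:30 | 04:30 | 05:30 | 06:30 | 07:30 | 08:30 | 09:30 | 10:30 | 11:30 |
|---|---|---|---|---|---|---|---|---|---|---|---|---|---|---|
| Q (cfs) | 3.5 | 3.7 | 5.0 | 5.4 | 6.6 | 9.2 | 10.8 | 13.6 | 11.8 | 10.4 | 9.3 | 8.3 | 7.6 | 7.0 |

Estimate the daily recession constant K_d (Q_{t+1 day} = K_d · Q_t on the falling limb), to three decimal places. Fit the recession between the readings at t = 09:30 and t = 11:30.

K_d ≈ 0.129

Between t = 09:30 and t = 11:30 the flow falls from 8.3 to 7.0 cfs over 2×1 h = 2 h.
Per-interval ratio K = (7.0/8.3)^(1/2) = 0.9184; K_d = K^(24/1) = 0.129.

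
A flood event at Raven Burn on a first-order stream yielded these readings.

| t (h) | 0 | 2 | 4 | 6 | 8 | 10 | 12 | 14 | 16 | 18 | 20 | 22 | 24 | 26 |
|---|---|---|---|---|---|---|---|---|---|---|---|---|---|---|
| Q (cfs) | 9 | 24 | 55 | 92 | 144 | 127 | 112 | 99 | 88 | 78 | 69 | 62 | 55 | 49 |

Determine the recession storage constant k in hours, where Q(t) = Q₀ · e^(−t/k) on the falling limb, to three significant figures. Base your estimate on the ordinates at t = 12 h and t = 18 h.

On the falling limb, Q drops from 112 to 78 cfs between t = 12 h and t = 18 h (Δt = 6 h).
k = −Δt / ln(Q₂/Q₁) = −6 / ln(78/112) = 16.6 h.

k ≈ 16.6 h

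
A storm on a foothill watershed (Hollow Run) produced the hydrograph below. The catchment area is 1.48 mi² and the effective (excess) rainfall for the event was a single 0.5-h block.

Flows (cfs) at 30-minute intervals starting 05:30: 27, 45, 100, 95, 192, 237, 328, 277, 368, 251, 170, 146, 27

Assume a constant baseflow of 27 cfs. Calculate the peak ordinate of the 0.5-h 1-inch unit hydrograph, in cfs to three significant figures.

U_p ≈ 341 cfs

Direct runoff: 0.0, 18.0, 73.0, 68.0, 165.0, 210.0, 301.0, 250.0, 341.0, 224.0, 143.0, 119.0, 0.0 cfs; ΣQ_DR = 1912 cfs, peak = 341.0 cfs.
Runoff depth d = ΣQ_DR·Δt / A = 1912 × 1800 / (1.48 mi²) = 1.001 in.
The 1-inch UH is the DRH scaled by (1 in)/d, so U_p = 341.0 × 1/1.001 = 341 cfs.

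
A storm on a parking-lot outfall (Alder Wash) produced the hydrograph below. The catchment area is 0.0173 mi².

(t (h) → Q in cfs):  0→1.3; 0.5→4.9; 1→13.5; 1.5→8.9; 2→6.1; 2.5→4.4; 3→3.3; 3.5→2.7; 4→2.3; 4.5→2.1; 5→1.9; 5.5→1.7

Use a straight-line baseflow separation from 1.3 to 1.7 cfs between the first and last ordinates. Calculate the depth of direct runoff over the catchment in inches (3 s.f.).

d ≈ 1.57 in

Direct runoff: 0.00, 3.56, 12.13, 7.49, 4.65, 2.92, 1.78, 1.15, 0.71, 0.47, 0.24, 0.00 cfs; ΣQ_DR = 35.10 cfs.
V = ΣQ_DR · Δt = 35.10 × 1800 s = 63180 ft³.
Over A = 0.0173 mi², depth = V / A = 1.57 in.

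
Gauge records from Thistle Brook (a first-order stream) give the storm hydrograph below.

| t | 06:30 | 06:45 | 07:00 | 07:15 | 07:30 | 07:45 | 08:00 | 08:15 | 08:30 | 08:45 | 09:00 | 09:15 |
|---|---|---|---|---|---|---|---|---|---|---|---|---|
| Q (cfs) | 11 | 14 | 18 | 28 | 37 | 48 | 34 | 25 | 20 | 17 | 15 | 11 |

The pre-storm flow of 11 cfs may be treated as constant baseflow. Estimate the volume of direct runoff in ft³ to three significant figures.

Direct-runoff ordinates (Q − Q_b): 0.0, 3.0, 7.0, 17.0, 26.0, 37.0, 23.0, 14.0, 9.0, 6.0, 4.0, 0.0 cfs.
ΣQ_DR = 146.0 cfs.
With Δt = 0.25 h = 900 s, V = ΣQ_DR · Δt = 146.0 × 900 = 1.31 × 10^5 ft³.

V ≈ 1.31 × 10^5 ft³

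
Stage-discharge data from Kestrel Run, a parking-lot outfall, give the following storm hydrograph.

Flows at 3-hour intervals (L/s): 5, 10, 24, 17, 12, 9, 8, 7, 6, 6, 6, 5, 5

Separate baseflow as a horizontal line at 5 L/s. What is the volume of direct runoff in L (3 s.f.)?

Direct-runoff ordinates (Q − Q_b): 0.0, 5.0, 19.0, 12.0, 7.0, 4.0, 3.0, 2.0, 1.0, 1.0, 1.0, 0.0, 0.0 L/s.
ΣQ_DR = 55.00 L/s.
With Δt = 3 h = 10800 s, V = ΣQ_DR · Δt = 55.00 × 10800 = 5.94 × 10^5 L.

V ≈ 5.94 × 10^5 L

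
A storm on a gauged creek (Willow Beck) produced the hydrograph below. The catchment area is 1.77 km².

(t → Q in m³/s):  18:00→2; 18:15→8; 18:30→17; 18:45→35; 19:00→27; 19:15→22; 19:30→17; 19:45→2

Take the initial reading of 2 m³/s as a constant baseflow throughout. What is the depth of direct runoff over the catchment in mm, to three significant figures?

Direct runoff: 0.0, 6.0, 15.0, 33.0, 25.0, 20.0, 15.0, 0.0 m³/s; ΣQ_DR = 114.0 m³/s.
V = ΣQ_DR · Δt = 114.0 × 900 s = 1.026 × 10^5 m³.
Over A = 1.77 km², depth = V / A = 58.0 mm.

d ≈ 58.0 mm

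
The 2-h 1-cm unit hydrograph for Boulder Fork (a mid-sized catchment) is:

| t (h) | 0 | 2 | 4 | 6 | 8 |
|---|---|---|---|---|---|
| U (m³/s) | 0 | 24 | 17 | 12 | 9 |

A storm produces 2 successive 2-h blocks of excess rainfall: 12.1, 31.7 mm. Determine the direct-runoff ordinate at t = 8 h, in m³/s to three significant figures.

By discrete convolution, Q_j = Σ (P_i / 10 mm) · U_{j−i}.
At t = 8 h (j=4): Q = (12.1/10)·9 + (31.7/10)·12 = 48.9 m³/s.

Q ≈ 48.9 m³/s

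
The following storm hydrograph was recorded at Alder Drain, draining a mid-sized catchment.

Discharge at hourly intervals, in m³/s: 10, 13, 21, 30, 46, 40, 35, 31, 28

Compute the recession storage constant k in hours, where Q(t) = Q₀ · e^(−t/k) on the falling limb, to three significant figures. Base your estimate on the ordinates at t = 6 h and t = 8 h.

On the falling limb, Q drops from 35 to 28 m³/s between t = 6 h and t = 8 h (Δt = 2 h).
k = −Δt / ln(Q₂/Q₁) = −2 / ln(28/35) = 8.96 h.

k ≈ 8.96 h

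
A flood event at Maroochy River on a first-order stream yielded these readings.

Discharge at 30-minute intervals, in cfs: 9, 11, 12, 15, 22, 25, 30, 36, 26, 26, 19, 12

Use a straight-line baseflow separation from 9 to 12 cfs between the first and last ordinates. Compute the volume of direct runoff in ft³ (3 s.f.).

Direct-runoff ordinates (Q − Q_b): 0.00, 1.73, 2.45, 5.18, 11.91, 14.64, 19.36, 25.09, 14.82, 14.55, 7.27, 0.00 cfs.
ΣQ_DR = 117.0 cfs.
With Δt = 0.5 h = 1800 s, V = ΣQ_DR · Δt = 117.0 × 1800 = 2.11 × 10^5 ft³.

V ≈ 2.11 × 10^5 ft³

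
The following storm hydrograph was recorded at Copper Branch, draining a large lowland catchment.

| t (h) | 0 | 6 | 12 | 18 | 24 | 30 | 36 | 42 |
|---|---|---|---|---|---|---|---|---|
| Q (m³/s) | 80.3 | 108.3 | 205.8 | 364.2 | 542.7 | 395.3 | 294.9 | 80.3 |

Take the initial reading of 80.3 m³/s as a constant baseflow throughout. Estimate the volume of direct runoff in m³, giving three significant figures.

V ≈ 3.09 × 10^7 m³

Direct-runoff ordinates (Q − Q_b): 0.0, 28.0, 125.5, 283.9, 462.4, 315.0, 214.6, 0.0 m³/s.
ΣQ_DR = 1429 m³/s.
With Δt = 6 h = 21600 s, V = ΣQ_DR · Δt = 1429 × 21600 = 3.09 × 10^7 m³.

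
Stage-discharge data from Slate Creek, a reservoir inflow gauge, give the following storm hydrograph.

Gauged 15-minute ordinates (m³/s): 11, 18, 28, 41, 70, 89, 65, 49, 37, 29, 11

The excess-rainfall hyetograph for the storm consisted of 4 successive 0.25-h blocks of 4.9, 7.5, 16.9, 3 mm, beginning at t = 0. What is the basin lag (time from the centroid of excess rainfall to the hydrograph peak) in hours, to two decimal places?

t_L ≈ 0.74 h

Centroid of excess rainfall: t_c = Σ P_i·t̄_i / ΣP_i = 0.5143 h (block centres at 0.125, 0.375, 0.625, 0.875 h).
Hydrograph peak occurs at t = 1.25 h, so basin lag t_L = 1.25 − 0.5143 = 0.74 h.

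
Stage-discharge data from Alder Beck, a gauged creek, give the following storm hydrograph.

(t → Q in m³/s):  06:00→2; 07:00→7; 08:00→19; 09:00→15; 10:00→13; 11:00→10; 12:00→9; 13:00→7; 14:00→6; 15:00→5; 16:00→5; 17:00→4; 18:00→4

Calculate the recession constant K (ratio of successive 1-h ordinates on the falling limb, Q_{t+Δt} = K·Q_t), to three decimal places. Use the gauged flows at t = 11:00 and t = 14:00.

Using the recession-limb readings at t = 11:00 and t = 14:00: Q falls from 10 to 6 m³/s over 3 intervals.
K = (Q₂/Q₁)^(1/3) = (6/10)^(1/3) = 0.843.

K ≈ 0.843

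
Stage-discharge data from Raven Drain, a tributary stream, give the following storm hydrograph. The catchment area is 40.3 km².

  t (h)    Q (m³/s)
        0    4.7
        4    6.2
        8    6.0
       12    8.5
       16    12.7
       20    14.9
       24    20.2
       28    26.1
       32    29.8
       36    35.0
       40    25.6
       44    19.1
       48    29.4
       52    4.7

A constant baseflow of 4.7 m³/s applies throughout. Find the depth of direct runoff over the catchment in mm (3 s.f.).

d ≈ 63.3 mm

Direct runoff: 0.0, 1.5, 1.3, 3.8, 8.0, 10.2, 15.5, 21.4, 25.1, 30.3, 20.9, 14.4, 24.7, 0.0 m³/s; ΣQ_DR = 177.1 m³/s.
V = ΣQ_DR · Δt = 177.1 × 14400 s = 2.550 × 10^6 m³.
Over A = 40.3 km², depth = V / A = 63.3 mm.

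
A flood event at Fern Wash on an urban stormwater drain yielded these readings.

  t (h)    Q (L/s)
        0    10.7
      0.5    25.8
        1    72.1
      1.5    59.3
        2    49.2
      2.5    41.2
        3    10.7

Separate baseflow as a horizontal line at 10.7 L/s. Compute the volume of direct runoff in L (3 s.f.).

V ≈ 3.49 × 10^5 L

Direct-runoff ordinates (Q − Q_b): 0.0, 15.1, 61.4, 48.6, 38.5, 30.5, 0.0 L/s.
ΣQ_DR = 194.1 L/s.
With Δt = 0.5 h = 1800 s, V = ΣQ_DR · Δt = 194.1 × 1800 = 3.49 × 10^5 L.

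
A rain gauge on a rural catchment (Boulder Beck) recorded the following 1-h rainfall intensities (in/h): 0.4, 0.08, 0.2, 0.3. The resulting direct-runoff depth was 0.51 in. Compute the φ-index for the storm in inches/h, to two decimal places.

Only the 3 blocks with intensity above φ contribute runoff: 0.4, 0.2, 0.3 in/h.
Σ(I−φ)·Δt = d  ⇒  (0.4+0.2+0.3 − 3φ)·1 = 0.51
φ = (0.9000 − 0.51/1) / 3 = 0.13 in/h.

φ ≈ 0.13 in/h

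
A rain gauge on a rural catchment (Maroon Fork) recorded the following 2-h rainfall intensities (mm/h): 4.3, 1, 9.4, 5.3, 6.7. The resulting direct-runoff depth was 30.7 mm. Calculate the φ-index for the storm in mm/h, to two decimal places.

Only the 4 blocks with intensity above φ contribute runoff: 4.3, 9.4, 5.3, 6.7 mm/h.
Σ(I−φ)·Δt = d  ⇒  (4.3+9.4+5.3+6.7 − 4φ)·2 = 30.7
φ = (25.70 − 30.7/2) / 4 = 2.59 mm/h.

φ ≈ 2.59 mm/h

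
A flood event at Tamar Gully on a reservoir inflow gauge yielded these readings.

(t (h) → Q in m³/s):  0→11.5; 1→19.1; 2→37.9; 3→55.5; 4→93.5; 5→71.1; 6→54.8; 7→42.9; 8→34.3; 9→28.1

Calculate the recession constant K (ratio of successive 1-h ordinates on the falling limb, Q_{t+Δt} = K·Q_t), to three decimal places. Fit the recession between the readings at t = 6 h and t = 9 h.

Using the recession-limb readings at t = 6 h and t = 9 h: Q falls from 54.8 to 28.1 m³/s over 3 intervals.
K = (Q₂/Q₁)^(1/3) = (28.1/54.8)^(1/3) = 0.800.

K ≈ 0.800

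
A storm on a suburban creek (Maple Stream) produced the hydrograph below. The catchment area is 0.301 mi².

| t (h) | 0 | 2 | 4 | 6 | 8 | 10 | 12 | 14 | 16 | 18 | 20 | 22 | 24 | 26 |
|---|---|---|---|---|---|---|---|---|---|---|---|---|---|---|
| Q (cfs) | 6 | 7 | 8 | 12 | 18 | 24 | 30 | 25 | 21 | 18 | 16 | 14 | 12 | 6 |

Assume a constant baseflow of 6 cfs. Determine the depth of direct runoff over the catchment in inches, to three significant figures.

Direct runoff: 0.0, 1.0, 2.0, 6.0, 12.0, 18.0, 24.0, 19.0, 15.0, 12.0, 10.0, 8.0, 6.0, 0.0 cfs; ΣQ_DR = 133.0 cfs.
V = ΣQ_DR · Δt = 133.0 × 7200 s = 9.576 × 10^5 ft³.
Over A = 0.301 mi², depth = V / A = 1.37 in.

d ≈ 1.37 in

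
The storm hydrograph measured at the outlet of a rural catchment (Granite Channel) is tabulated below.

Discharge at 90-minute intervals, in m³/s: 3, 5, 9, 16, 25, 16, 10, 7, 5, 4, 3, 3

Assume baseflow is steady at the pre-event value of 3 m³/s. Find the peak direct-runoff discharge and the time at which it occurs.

Q_p = 22.0 m³/s at t = 6 h

Subtracting baseflow gives direct-runoff ordinates: 0.0, 2.0, 6.0, 13.0, 22.0, 13.0, 7.0, 4.0, 2.0, 1.0, 0.0, 0.0 m³/s.
The maximum is 22.0 m³/s, occurring at the reading for t = 6 h.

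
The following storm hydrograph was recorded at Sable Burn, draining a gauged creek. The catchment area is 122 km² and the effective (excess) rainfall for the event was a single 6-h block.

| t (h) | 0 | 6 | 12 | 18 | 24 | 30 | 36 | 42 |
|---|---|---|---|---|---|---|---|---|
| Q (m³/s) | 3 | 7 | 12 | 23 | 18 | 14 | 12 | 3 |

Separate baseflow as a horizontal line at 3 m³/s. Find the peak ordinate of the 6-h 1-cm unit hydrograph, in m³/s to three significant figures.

U_p ≈ 16.6 m³/s

Direct runoff: 0.0, 4.0, 9.0, 20.0, 15.0, 11.0, 9.0, 0.0 m³/s; ΣQ_DR = 68.00 m³/s, peak = 20.0 m³/s.
Runoff depth d = ΣQ_DR·Δt / A = 68.00 × 21600 / (122 km²) = 12.04 mm.
The 1-cm UH is the DRH scaled by (10 mm)/d, so U_p = 20.0 × 10/12.04 = 16.6 m³/s.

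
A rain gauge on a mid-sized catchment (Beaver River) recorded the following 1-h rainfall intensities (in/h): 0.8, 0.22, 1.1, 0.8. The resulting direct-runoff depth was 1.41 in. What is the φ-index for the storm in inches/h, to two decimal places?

Only the 3 blocks with intensity above φ contribute runoff: 0.8, 1.1, 0.8 in/h.
Σ(I−φ)·Δt = d  ⇒  (0.8+1.1+0.8 − 3φ)·1 = 1.41
φ = (2.700 − 1.41/1) / 3 = 0.43 in/h.

φ ≈ 0.43 in/h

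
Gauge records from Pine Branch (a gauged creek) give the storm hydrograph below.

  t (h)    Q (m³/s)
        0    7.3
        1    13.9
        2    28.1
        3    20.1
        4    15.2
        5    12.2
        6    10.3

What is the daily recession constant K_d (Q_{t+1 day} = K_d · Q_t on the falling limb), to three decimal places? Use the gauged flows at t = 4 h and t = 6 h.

K_d ≈ 0.009

Between t = 4 h and t = 6 h the flow falls from 15.2 to 10.3 m³/s over 2×1 h = 2 h.
Per-interval ratio K = (10.3/15.2)^(1/2) = 0.8232; K_d = K^(24/1) = 0.009.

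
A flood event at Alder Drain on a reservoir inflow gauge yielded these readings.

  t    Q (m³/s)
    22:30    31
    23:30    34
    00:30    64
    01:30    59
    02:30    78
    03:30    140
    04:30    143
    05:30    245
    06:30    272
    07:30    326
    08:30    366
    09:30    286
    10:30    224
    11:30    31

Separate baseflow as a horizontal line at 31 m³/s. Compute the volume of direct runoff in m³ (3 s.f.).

Direct-runoff ordinates (Q − Q_b): 0.0, 3.0, 33.0, 28.0, 47.0, 109.0, 112.0, 214.0, 241.0, 295.0, 335.0, 255.0, 193.0, 0.0 m³/s.
ΣQ_DR = 1865 m³/s.
With Δt = 1 h = 3600 s, V = ΣQ_DR · Δt = 1865 × 3600 = 6.71 × 10^6 m³.

V ≈ 6.71 × 10^6 m³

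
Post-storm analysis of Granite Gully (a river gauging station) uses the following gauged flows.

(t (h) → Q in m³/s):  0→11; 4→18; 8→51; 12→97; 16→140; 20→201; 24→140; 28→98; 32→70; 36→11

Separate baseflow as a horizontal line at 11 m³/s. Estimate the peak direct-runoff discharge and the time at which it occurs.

Q_p = 190.0 m³/s at t = 20 h

Subtracting baseflow gives direct-runoff ordinates: 0.0, 7.0, 40.0, 86.0, 129.0, 190.0, 129.0, 87.0, 59.0, 0.0 m³/s.
The maximum is 190.0 m³/s, occurring at the reading for t = 20 h.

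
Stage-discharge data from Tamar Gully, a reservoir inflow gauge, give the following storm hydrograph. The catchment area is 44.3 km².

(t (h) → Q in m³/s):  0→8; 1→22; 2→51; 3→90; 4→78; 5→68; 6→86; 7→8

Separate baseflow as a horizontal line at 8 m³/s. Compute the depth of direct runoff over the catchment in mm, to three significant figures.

Direct runoff: 0.0, 14.0, 43.0, 82.0, 70.0, 60.0, 78.0, 0.0 m³/s; ΣQ_DR = 347.0 m³/s.
V = ΣQ_DR · Δt = 347.0 × 3600 s = 1.249 × 10^6 m³.
Over A = 44.3 km², depth = V / A = 28.2 mm.

d ≈ 28.2 mm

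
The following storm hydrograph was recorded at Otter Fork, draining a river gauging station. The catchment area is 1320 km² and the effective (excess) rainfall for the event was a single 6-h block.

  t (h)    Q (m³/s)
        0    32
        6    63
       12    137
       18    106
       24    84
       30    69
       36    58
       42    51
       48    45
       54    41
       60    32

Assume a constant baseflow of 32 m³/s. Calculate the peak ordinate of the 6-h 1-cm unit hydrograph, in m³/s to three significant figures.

Direct runoff: 0.0, 31.0, 105.0, 74.0, 52.0, 37.0, 26.0, 19.0, 13.0, 9.0, 0.0 m³/s; ΣQ_DR = 366.0 m³/s, peak = 105.0 m³/s.
Runoff depth d = ΣQ_DR·Δt / A = 366.0 × 21600 / (1320 km²) = 5.989 mm.
The 1-cm UH is the DRH scaled by (10 mm)/d, so U_p = 105.0 × 10/5.989 = 175 m³/s.

U_p ≈ 175 m³/s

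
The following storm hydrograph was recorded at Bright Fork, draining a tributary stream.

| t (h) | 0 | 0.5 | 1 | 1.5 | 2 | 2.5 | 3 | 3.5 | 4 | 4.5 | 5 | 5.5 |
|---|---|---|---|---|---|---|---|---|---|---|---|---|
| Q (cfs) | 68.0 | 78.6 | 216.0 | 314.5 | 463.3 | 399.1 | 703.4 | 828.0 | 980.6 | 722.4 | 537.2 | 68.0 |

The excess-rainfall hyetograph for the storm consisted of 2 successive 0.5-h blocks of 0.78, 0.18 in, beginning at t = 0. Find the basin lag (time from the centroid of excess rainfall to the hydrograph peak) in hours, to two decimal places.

t_L ≈ 3.66 h

Centroid of excess rainfall: t_c = Σ P_i·t̄_i / ΣP_i = 0.3438 h (block centres at 0.25, 0.75 h).
Hydrograph peak occurs at t = 4 h, so basin lag t_L = 4 − 0.3438 = 3.66 h.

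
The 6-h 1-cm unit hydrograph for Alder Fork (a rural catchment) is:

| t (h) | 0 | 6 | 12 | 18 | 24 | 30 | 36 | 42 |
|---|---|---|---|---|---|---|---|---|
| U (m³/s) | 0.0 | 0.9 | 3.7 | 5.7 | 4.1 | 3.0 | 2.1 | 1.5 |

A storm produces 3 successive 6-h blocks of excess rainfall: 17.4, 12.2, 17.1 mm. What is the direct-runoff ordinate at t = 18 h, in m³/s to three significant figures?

Q ≈ 16.0 m³/s

By discrete convolution, Q_j = Σ (P_i / 10 mm) · U_{j−i}.
At t = 18 h (j=3): Q = (17.4/10)·5.7 + (12.2/10)·3.7 + (17.1/10)·0.9 = 16.0 m³/s.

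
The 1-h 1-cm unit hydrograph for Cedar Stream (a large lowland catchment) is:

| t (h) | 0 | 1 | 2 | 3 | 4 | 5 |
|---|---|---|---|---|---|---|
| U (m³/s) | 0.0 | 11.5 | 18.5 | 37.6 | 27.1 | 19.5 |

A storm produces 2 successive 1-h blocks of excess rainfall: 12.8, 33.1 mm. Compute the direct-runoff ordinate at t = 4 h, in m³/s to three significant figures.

Q ≈ 159 m³/s

By discrete convolution, Q_j = Σ (P_i / 10 mm) · U_{j−i}.
At t = 4 h (j=4): Q = (12.8/10)·27.1 + (33.1/10)·37.6 = 159 m³/s.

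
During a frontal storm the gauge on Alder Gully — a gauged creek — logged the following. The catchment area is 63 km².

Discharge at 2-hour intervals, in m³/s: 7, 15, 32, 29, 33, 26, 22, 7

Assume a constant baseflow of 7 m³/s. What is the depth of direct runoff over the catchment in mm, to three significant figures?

d ≈ 13.1 mm

Direct runoff: 0.0, 8.0, 25.0, 22.0, 26.0, 19.0, 15.0, 0.0 m³/s; ΣQ_DR = 115.0 m³/s.
V = ΣQ_DR · Δt = 115.0 × 7200 s = 8.280 × 10^5 m³.
Over A = 63 km², depth = V / A = 13.1 mm.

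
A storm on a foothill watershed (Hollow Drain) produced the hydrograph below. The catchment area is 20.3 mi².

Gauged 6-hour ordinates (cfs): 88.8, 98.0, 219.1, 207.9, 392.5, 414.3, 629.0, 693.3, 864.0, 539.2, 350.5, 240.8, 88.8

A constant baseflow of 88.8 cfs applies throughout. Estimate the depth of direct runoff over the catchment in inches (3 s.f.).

Direct runoff: 0.0, 9.2, 130.3, 119.1, 303.7, 325.5, 540.2, 604.5, 775.2, 450.4, 261.7, 152.0, 0.0 cfs; ΣQ_DR = 3672 cfs.
V = ΣQ_DR · Δt = 3672 × 21600 s = 7.931 × 10^7 ft³.
Over A = 20.3 mi², depth = V / A = 1.68 in.

d ≈ 1.68 in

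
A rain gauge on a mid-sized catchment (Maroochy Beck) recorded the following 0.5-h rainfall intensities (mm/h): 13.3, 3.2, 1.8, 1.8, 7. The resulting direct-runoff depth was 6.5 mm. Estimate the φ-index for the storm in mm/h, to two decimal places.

φ ≈ 3.65 mm/h

Only the 2 blocks with intensity above φ contribute runoff: 13.3, 7 mm/h.
Σ(I−φ)·Δt = d  ⇒  (13.3+7 − 2φ)·0.5 = 6.5
φ = (20.30 − 6.5/0.5) / 2 = 3.65 mm/h.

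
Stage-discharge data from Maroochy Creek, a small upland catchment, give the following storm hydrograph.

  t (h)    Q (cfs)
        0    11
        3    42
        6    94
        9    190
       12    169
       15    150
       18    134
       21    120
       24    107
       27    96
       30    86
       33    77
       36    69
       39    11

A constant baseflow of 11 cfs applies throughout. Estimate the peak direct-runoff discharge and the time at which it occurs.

Subtracting baseflow gives direct-runoff ordinates: 0.0, 31.0, 83.0, 179.0, 158.0, 139.0, 123.0, 109.0, 96.0, 85.0, 75.0, 66.0, 58.0, 0.0 cfs.
The maximum is 179.0 cfs, occurring at the reading for t = 9 h.

Q_p = 179.0 cfs at t = 9 h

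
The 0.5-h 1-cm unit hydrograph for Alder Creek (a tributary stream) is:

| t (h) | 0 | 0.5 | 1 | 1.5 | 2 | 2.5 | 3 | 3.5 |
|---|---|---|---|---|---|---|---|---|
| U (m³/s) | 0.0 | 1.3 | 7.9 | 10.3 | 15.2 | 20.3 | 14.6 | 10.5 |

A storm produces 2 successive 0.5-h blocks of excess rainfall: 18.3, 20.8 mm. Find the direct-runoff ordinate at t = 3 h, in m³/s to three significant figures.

By discrete convolution, Q_j = Σ (P_i / 10 mm) · U_{j−i}.
At t = 3 h (j=6): Q = (18.3/10)·14.6 + (20.8/10)·20.3 = 68.9 m³/s.

Q ≈ 68.9 m³/s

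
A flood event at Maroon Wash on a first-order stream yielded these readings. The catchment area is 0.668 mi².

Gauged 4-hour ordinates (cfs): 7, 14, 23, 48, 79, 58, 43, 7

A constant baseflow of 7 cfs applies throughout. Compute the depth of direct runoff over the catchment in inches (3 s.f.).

d ≈ 2.07 in

Direct runoff: 0.0, 7.0, 16.0, 41.0, 72.0, 51.0, 36.0, 0.0 cfs; ΣQ_DR = 223.0 cfs.
V = ΣQ_DR · Δt = 223.0 × 14400 s = 3.211 × 10^6 ft³.
Over A = 0.668 mi², depth = V / A = 2.07 in.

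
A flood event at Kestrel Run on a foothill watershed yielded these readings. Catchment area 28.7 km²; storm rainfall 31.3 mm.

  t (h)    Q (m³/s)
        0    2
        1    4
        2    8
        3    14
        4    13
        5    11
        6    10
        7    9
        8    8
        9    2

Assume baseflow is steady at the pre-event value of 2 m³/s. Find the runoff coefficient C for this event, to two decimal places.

C ≈ 0.24

ΣQ_DR = 61.00 m³/s; V = ΣQ_DR·Δt = 2.196 × 10^5 m³.
Runoff depth d = V / A = 7.652 mm.
C = d / P = 7.652 / 31.3 = 0.24.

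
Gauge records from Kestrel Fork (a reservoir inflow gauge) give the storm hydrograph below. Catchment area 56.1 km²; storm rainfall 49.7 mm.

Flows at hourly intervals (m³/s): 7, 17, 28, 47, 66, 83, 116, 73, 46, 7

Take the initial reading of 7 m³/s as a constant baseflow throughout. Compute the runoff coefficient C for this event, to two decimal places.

ΣQ_DR = 420.0 m³/s; V = ΣQ_DR·Δt = 1.512 × 10^6 m³.
Runoff depth d = V / A = 26.95 mm.
C = d / P = 26.95 / 49.7 = 0.54.

C ≈ 0.54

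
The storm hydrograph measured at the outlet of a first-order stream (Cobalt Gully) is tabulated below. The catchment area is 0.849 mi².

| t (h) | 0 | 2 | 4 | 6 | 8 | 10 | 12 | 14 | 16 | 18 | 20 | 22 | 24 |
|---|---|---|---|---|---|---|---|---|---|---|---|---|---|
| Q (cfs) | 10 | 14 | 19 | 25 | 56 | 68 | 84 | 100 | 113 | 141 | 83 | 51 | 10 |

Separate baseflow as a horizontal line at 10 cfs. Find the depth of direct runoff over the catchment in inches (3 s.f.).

d ≈ 2.35 in

Direct runoff: 0.0, 4.0, 9.0, 15.0, 46.0, 58.0, 74.0, 90.0, 103.0, 131.0, 73.0, 41.0, 0.0 cfs; ΣQ_DR = 644.0 cfs.
V = ΣQ_DR · Δt = 644.0 × 7200 s = 4.637 × 10^6 ft³.
Over A = 0.849 mi², depth = V / A = 2.35 in.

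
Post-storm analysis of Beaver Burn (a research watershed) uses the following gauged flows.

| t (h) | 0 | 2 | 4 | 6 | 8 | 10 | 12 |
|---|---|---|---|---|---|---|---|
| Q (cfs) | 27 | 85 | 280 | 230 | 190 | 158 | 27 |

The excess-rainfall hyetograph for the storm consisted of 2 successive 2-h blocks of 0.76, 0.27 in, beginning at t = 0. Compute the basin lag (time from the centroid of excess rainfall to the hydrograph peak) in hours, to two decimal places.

Centroid of excess rainfall: t_c = Σ P_i·t̄_i / ΣP_i = 1.5243 h (block centres at 1, 3 h).
Hydrograph peak occurs at t = 4 h, so basin lag t_L = 4 − 1.5243 = 2.48 h.

t_L ≈ 2.48 h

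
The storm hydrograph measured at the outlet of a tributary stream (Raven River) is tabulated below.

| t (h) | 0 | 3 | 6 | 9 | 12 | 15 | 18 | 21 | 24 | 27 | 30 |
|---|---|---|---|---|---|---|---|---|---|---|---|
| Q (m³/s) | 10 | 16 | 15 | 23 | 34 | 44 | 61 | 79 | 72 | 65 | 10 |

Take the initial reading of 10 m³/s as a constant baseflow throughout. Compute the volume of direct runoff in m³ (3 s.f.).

V ≈ 3.45 × 10^6 m³

Direct-runoff ordinates (Q − Q_b): 0.0, 6.0, 5.0, 13.0, 24.0, 34.0, 51.0, 69.0, 62.0, 55.0, 0.0 m³/s.
ΣQ_DR = 319.0 m³/s.
With Δt = 3 h = 10800 s, V = ΣQ_DR · Δt = 319.0 × 10800 = 3.45 × 10^6 m³.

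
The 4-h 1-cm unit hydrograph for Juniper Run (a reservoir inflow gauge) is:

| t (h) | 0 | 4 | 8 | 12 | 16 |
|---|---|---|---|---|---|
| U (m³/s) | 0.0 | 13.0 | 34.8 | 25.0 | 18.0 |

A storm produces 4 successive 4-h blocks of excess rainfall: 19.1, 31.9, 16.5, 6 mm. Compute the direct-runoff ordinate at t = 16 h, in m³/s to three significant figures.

By discrete convolution, Q_j = Σ (P_i / 10 mm) · U_{j−i}.
At t = 16 h (j=4): Q = (19.1/10)·18.0 + (31.9/10)·25.0 + (16.5/10)·34.8 + (6/10)·13.0 = 179 m³/s.

Q ≈ 179 m³/s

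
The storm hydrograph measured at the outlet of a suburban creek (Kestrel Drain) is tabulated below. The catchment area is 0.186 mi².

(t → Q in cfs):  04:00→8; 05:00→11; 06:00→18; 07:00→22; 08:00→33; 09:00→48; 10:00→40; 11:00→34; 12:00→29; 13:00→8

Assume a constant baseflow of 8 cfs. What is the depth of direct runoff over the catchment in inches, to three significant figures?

d ≈ 1.42 in

Direct runoff: 0.0, 3.0, 10.0, 14.0, 25.0, 40.0, 32.0, 26.0, 21.0, 0.0 cfs; ΣQ_DR = 171.0 cfs.
V = ΣQ_DR · Δt = 171.0 × 3600 s = 6.156 × 10^5 ft³.
Over A = 0.186 mi², depth = V / A = 1.42 in.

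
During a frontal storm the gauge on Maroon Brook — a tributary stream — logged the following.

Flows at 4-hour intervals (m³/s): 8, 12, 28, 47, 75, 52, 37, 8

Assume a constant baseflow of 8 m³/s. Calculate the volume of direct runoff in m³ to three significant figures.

V ≈ 2.92 × 10^6 m³

Direct-runoff ordinates (Q − Q_b): 0.0, 4.0, 20.0, 39.0, 67.0, 44.0, 29.0, 0.0 m³/s.
ΣQ_DR = 203.0 m³/s.
With Δt = 4 h = 14400 s, V = ΣQ_DR · Δt = 203.0 × 14400 = 2.92 × 10^6 m³.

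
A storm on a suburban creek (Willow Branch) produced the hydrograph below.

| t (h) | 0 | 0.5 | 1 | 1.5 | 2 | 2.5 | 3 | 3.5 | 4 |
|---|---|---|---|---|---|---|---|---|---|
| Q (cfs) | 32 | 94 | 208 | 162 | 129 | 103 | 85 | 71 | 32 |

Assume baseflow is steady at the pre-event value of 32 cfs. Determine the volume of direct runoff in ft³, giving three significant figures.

V ≈ 1.13 × 10^6 ft³

Direct-runoff ordinates (Q − Q_b): 0.0, 62.0, 176.0, 130.0, 97.0, 71.0, 53.0, 39.0, 0.0 cfs.
ΣQ_DR = 628.0 cfs.
With Δt = 0.5 h = 1800 s, V = ΣQ_DR · Δt = 628.0 × 1800 = 1.13 × 10^6 ft³.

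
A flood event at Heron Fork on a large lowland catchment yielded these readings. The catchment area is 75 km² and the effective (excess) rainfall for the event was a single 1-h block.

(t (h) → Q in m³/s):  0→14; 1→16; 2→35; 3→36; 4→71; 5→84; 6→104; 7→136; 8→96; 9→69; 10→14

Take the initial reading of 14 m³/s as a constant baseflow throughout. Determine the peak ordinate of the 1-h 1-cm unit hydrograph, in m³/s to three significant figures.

U_p ≈ 48.8 m³/s

Direct runoff: 0.0, 2.0, 21.0, 22.0, 57.0, 70.0, 90.0, 122.0, 82.0, 55.0, 0.0 m³/s; ΣQ_DR = 521.0 m³/s, peak = 122.0 m³/s.
Runoff depth d = ΣQ_DR·Δt / A = 521.0 × 3600 / (75 km²) = 25.01 mm.
The 1-cm UH is the DRH scaled by (10 mm)/d, so U_p = 122.0 × 10/25.01 = 48.8 m³/s.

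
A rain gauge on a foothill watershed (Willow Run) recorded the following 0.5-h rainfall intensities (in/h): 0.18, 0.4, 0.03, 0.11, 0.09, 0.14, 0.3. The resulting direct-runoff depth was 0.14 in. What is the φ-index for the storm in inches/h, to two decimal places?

Only the 2 blocks with intensity above φ contribute runoff: 0.4, 0.3 in/h.
Σ(I−φ)·Δt = d  ⇒  (0.4+0.3 − 2φ)·0.5 = 0.14
φ = (0.7000 − 0.14/0.5) / 2 = 0.21 in/h.

φ ≈ 0.21 in/h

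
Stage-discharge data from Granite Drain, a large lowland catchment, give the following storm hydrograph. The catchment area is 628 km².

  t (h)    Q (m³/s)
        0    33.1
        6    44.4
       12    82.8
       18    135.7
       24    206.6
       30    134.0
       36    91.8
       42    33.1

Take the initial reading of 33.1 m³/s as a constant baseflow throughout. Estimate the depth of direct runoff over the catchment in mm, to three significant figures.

Direct runoff: 0.0, 11.3, 49.7, 102.6, 173.5, 100.9, 58.7, 0.0 m³/s; ΣQ_DR = 496.7 m³/s.
V = ΣQ_DR · Δt = 496.7 × 21600 s = 1.073 × 10^7 m³.
Over A = 628 km², depth = V / A = 17.1 mm.

d ≈ 17.1 mm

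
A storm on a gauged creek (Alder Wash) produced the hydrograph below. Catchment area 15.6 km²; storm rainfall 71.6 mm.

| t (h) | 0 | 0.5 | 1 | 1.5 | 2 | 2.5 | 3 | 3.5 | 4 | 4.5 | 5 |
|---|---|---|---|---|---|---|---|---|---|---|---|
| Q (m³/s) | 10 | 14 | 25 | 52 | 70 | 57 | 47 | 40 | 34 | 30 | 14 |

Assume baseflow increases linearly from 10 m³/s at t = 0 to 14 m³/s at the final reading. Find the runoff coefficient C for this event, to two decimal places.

C ≈ 0.42

ΣQ_DR = 261.0 m³/s; V = ΣQ_DR·Δt = 4.698 × 10^5 m³.
Runoff depth d = V / A = 30.12 mm.
C = d / P = 30.12 / 71.6 = 0.42.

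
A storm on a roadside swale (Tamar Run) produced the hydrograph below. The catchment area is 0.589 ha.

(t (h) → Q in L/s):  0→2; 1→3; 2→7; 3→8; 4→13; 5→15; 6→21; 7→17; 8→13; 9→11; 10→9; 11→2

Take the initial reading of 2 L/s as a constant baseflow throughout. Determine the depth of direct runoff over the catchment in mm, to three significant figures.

Direct runoff: 0.0, 1.0, 5.0, 6.0, 11.0, 13.0, 19.0, 15.0, 11.0, 9.0, 7.0, 0.0 L/s; ΣQ_DR = 97.00 L/s.
V = ΣQ_DR · Δt = 97.00 × 3600 s = 3.492 × 10^5 L.
Over A = 0.589 ha, depth = V / A = 59.3 mm.

d ≈ 59.3 mm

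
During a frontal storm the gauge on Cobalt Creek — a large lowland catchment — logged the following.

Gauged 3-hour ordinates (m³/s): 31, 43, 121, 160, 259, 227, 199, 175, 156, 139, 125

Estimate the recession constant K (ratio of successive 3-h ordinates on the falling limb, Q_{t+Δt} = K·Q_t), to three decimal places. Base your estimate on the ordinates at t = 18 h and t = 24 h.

K ≈ 0.885

Using the recession-limb readings at t = 18 h and t = 24 h: Q falls from 199 to 156 m³/s over 2 intervals.
K = (Q₂/Q₁)^(1/2) = (156/199)^(1/2) = 0.885.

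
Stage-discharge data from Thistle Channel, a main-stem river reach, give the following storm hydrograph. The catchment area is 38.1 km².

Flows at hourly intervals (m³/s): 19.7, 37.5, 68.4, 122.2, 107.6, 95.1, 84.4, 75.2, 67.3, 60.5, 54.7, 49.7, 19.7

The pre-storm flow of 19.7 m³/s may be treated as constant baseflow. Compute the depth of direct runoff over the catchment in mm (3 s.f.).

Direct runoff: 0.0, 17.8, 48.7, 102.5, 87.9, 75.4, 64.7, 55.5, 47.6, 40.8, 35.0, 30.0, 0.0 m³/s; ΣQ_DR = 605.9 m³/s.
V = ΣQ_DR · Δt = 605.9 × 3600 s = 2.181 × 10^6 m³.
Over A = 38.1 km², depth = V / A = 57.3 mm.

d ≈ 57.3 mm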